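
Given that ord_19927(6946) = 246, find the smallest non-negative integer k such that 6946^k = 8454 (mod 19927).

Baby-step giant-step with m = ceil(sqrt(246)) = 16.
Baby table (6946^j mod 19927 for j=0..15):
  0:1  1:6946  2:3649  3:18737  4:3965  5:1776  6:1283  7:4349
  8:18749  9:7609  10:5710  11:6930  12:12075  13:207  14:3078  15:18044
Giant step factor: 6946^(-16) ≡ 6988 (mod 19927).
Scan 8454·6988^i mod 19927 for i = 0, 1, …:
  i=0: 8454   i=1: 12924   i=2: 3748   i=3: 6946
Match at i=3, j=1: k = 3·16 + 1 = 49.

49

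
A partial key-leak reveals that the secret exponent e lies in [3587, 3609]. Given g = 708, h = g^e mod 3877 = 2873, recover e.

3596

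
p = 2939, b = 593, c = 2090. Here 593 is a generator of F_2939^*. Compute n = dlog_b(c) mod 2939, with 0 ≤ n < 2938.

Baby-step giant-step with m = ceil(sqrt(2938)) = 55.
Baby table (593^j mod 2939 for j=0..54):
  0:1  1:593  2:1908  3:2868  4:1982  5:2665  6:2102  7:350
  8:1820  9:647  10:1601  11:96  12:1087  13:950  14:2001  15:2176
  16:147  17:1940  18:1271  19:1319  20:393  21:868  22:399  23:1487
  24:91  25:1061  26:227  27:2356  28:1083  29:1517  30:247  31:2460
  32:1036  33:97  34:1680  35:2858  36:1930  37:1219  38:2812  39:1103
  40:1621  41:200  42:1040  43:2469  44:495  45:2574  46:1041  47:123
  48:2403  49:2503  50:84  51:2788  52:1566  53:2853  54:1904
Giant step factor: 593^(-55) ≡ 2542 (mod 2939).
Scan 2090·2542^i mod 2939 for i = 0, 1, …:
  i=0: 2090   i=1: 2007   i=2: 2629   i=3: 2571
  i=4: 2085   i=5: 1053   i=6: 2236   i=7: 2825
  i=8: 1173   i=9: 1620     …   i=35: 52
  i=36: 2868
Match at i=36, j=3: n = 36·55 + 3 = 1983.

1983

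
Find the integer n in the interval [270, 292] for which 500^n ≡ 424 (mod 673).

270

Compute 500^270 mod 673 = 424, then multiply by 500 repeatedly:
  500^270=424
Found 424 at exponent 270.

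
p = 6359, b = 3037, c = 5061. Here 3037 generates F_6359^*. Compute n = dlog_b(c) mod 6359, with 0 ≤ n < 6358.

Baby-step giant-step with m = ceil(sqrt(6358)) = 80.
Baby table (3037^j mod 6359 for j=0..79):
  0:1  1:3037  2:2819  3:2089  4:4370  5:457  6:1647  7:3765
  8:823  9:364  10:5361  11:2317  12:3675  13:930  14:1014  15:1762
  16:3275  17:699  18:5316  19:5550  20:4000  21:2310  22:1493  23:274
  24:5468  25:2967  26:76  27:1888  28:4397  29:6148  30:1452  31:2937
  32:4351  33:6344  34:5317  35:2228  36:460  37:4399  38:5863  39:731
  40:756  41:373  42:899  43:2252  44:3399  45:2106  46:5127  47:3867
  48:5365  49:1747  50:2233  51:2927  52:5776  53:3590  54:3504  55:3041
  56:2249  57:647  58:8  59:5219  60:3475  61:3994  62:3165  63:3656
  64:458  65:4684  66:225  67:2912  68:4734  69:5818  70:3964  71:1081
  72:1753  73:1378  74:764  75:5592  76:4374  77:6246  78:205  79:5762
Giant step factor: 3037^(-80) ≡ 4379 (mod 6359).
Scan 5061·4379^i mod 6359 for i = 0, 1, …:
  i=0: 5061   i=1: 1004   i=2: 2447   i=3: 498
  i=4: 5964   i=5: 6302   i=6: 4757   i=7: 5178
  i=8: 4627   i=9: 1859     …   i=66: 3284
  i=67: 2937
Match at i=67, j=31: n = 67·80 + 31 = 5391.

5391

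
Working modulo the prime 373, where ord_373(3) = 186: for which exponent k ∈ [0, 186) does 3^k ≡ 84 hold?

Baby-step giant-step with m = ceil(sqrt(186)) = 14.
Baby table (3^j mod 373 for j=0..13):
  0:1  1:3  2:9  3:27  4:81  5:243  6:356  7:322
  8:220  9:287  10:115  11:345  12:289  13:121
Giant step factor: 3^(-14) ≡ 261 (mod 373).
Scan 84·261^i mod 373 for i = 0, 1, …:
  i=0: 84   i=1: 290   i=2: 344   i=3: 264
  i=4: 272   i=5: 122   i=6: 137   i=7: 322
Match at i=7, j=7: k = 7·14 + 7 = 105.

105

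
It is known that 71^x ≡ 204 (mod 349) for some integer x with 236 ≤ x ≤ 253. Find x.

250

Compute 71^236 mod 349 = 148, then multiply by 71 repeatedly:
  71^236=148  71^237=38  71^238=255  71^239=306  71^240=88
  71^241=315  71^242=29  71^243=314  71^244=307  71^245=159
  71^246=121  71^247=215  71^248=258  71^249=170  71^250=204
Found 204 at exponent 250.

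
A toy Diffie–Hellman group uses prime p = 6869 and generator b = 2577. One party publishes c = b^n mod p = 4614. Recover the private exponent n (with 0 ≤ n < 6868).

1343

Baby-step giant-step with m = ceil(sqrt(6868)) = 83.
Baby table (2577^j mod 6869 for j=0..82):
  0:1  1:2577  2:5475  3:149  4:6178  5:5233  6:1594  7:76
  8:3520  9:3960  10:4455  11:2436  12:6175  13:4371  14:5776  15:6498
  16:5593  17:1999  18:6542  19:2208  20:2484  21:6229  22:6149  23:6059
  24:806  25:2624  26:2952  27:3321  28:6312  29:232  30:261  31:6304
  32:223  33:4544  34:5112  35:5751  36:3894  37:6098  38:5143  39:3210
  40:1894  41:3848  42:4329  43:577  44:3225  45:6204  46:3545  47:6564
  48:3950  49:6161  50:2638  51:4685  52:4412  53:1529  54:4296  55:4833
  56:1144  57:1287  58:5741  59:5600  60:6300  61:3653  62:3251  63:4516
  64:1646  65:3569  66:6591  67:4839  68:2868  69:6661  70:6635  71:1454
  72:3353  73:6348  74:3707  75:5029  76:4799  77:2823  78:600  79:675
  80:1618  81:103  82:4409
Giant step factor: 2577^(-83) ≡ 5005 (mod 6869).
Scan 4614·5005^i mod 6869 for i = 0, 1, …:
  i=0: 4614   i=1: 6361   i=2: 5859   i=3: 534
  i=4: 629   i=5: 2143   i=6: 3206   i=7: 46
  i=8: 3553   i=9: 5793     …   i=15: 6696
  i=16: 6498
Match at i=16, j=15: n = 16·83 + 15 = 1343.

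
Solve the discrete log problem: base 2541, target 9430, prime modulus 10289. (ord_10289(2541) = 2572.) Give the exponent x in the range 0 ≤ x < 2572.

2364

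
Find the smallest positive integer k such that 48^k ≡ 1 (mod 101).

100

The order of 48 must divide p − 1 = 100 = 2^2 · 5^2.
Divisors: 1, 2, 4, 5, 10, 20, 25, 50, 100.
Check each in increasing order: 48^1 ≡ 48;  48^2 ≡ 82;  48^4 ≡ 58;  48^5 ≡ 57;  48^10 ≡ 17;  48^20 ≡ 87;  48^25 ≡ 10;  48^50 ≡ 100;  48^100 ≡ 1.
Smallest exponent giving 1 is 100.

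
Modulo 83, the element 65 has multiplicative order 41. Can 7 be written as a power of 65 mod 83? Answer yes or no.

yes

7 ∈ ⟨65⟩ iff 7^41 ≡ 1 (mod 83), since |⟨65⟩| = 41.
7^41 mod 83 = 1.
Since 1 = 1, 7 lies in the subgroup.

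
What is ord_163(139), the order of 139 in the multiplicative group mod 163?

162

The order of 139 must divide p − 1 = 162 = 2 · 3^4.
Divisors: 1, 2, 3, 6, 9, 18, 27, 54, 81, 162.
Check each in increasing order: 139^1 ≡ 139;  139^2 ≡ 87;  139^3 ≡ 31;  139^6 ≡ 146;  139^9 ≡ 125;  139^18 ≡ 140;  139^27 ≡ 59;  139^54 ≡ 58;  139^81 ≡ 162;  139^162 ≡ 1.
Smallest exponent giving 1 is 162.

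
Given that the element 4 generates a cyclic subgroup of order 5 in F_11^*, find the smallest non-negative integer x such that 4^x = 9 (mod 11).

3

Successive powers of 4 modulo 11:
  4^0=1  4^1=4  4^2=5  4^3=9
So 4^3 ≡ 9 (mod 11), giving x = 3.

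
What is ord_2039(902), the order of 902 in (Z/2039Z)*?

1019

The order of 902 must divide p − 1 = 2038 = 2 · 1019.
Divisors: 1, 2, 1019, 2038.
Check each in increasing order: 902^1 ≡ 902;  902^2 ≡ 43;  902^1019 ≡ 1.
Smallest exponent giving 1 is 1019.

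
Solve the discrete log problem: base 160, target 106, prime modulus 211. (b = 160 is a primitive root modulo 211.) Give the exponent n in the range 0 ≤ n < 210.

187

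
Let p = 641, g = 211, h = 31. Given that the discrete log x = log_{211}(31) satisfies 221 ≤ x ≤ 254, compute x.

Compute 211^221 mod 641 = 47, then multiply by 211 repeatedly:
  211^221=47  211^222=302  211^223=263  211^224=367  211^225=517
  211^226=117  211^227=329  211^228=191  211^229=559  211^230=5
  211^231=414  211^232=178  211^233=380  211^234=55  211^235=67
  211^236=35  211^237=334  211^238=605  211^239=96  211^240=385
  211^241=469  211^242=245  211^243=415  211^244=389  211^245=31
Found 31 at exponent 245.

245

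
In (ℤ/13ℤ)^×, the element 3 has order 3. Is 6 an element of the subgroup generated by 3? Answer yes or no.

⟨3⟩ has order 3; its elements mod 13 are {1, 3, 9}.
6 is not in this set.

no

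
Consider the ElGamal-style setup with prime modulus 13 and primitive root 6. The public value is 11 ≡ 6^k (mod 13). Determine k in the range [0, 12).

11

Successive powers of 6 modulo 13:
  6^0=1  6^1=6  6^2=10  6^3=8  6^4=9  6^5=2
  6^6=12  6^7=7  6^8=3  6^9=5  6^10=4  6^11=11
So 6^11 ≡ 11 (mod 13), giving k = 11.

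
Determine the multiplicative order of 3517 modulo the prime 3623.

The order of 3517 must divide p − 1 = 3622 = 2 · 1811.
Divisors: 1, 2, 1811, 3622.
Check each in increasing order: 3517^1 ≡ 3517;  3517^2 ≡ 367;  3517^1811 ≡ 1.
Smallest exponent giving 1 is 1811.

1811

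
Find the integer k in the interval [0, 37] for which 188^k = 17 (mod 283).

13

Compute 188^0 mod 283 = 1, then multiply by 188 repeatedly:
  188^0=1  188^1=188  188^2=252  188^3=115  188^4=112
  188^5=114  188^6=207  188^7=145  188^8=92  188^9=33
  188^10=261  188^11=109  188^12=116  188^13=17
Found 17 at exponent 13.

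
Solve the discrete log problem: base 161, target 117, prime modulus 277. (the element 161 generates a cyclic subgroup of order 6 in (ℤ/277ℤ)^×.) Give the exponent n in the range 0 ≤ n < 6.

5

Successive powers of 161 modulo 277:
  161^0=1  161^1=161  161^2=160  161^3=276  161^4=116  161^5=117
So 161^5 ≡ 117 (mod 277), giving n = 5.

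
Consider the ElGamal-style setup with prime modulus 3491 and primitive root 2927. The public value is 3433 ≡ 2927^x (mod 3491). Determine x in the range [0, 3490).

Baby-step giant-step with m = ceil(sqrt(3490)) = 60.
Baby table (2927^j mod 3491 for j=0..59):
  0:1  1:2927  2:415  3:3328  4:1166  5:2175  6:2132  7:1947
  8:1557  9:1584  10:320  11:1052  12:142  13:205  14:3074  15:1291
  16:1495  17:1642  18:2518  19:685  20:1161  21:1504  22:57  23:2762
  24:2709  25:1182  26:133  27:1790  28:2830  29:2758  30:1474  31:3013
  32:785  33:617  34:1112  35:1212  36:668  37:276  38:1431  39:2828
  40:395  41:644  42:3339  43:1944  44:3249  45:339  46:809  47:1045
  48:599  49:791  50:724  51:111  52:234  53:682  54:2853  55:259
  56:546  57:2755  58:3166  59:1768
Giant step factor: 2927^(-60) ≡ 2025 (mod 3491).
Scan 3433·2025^i mod 3491 for i = 0, 1, …:
  i=0: 3433   i=1: 1244   i=2: 2089   i=3: 2624
  i=4: 298   i=5: 2998   i=6: 101   i=7: 2047
  i=8: 1358   i=9: 2533     …   i=42: 1247
  i=43: 1182
Match at i=43, j=25: x = 43·60 + 25 = 2605.

2605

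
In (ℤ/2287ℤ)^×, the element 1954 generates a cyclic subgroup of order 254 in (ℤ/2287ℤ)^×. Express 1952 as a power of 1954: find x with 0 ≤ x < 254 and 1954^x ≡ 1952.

Baby-step giant-step with m = ceil(sqrt(254)) = 16.
Baby table (1954^j mod 2287 for j=0..15):
  0:1  1:1954  2:1113  3:2152  4:1502  5:687  6:2216  7:773
  8:1022  9:437  10:847  11:1537  12:467  13:5  14:622  15:991
Giant step factor: 1954^(-16) ≡ 1772 (mod 2287).
Scan 1952·1772^i mod 2287 for i = 0, 1, …:
  i=0: 1952   i=1: 1000   i=2: 1862   i=3: 1610
  i=4: 1031   i=5: 1906   i=6: 1820   i=7: 370
  i=8: 1558   i=9: 367     …   i=13: 823
  i=14: 1537
Match at i=14, j=11: x = 14·16 + 11 = 235.

235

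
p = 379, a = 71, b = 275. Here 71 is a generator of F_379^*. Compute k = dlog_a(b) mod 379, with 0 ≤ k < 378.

299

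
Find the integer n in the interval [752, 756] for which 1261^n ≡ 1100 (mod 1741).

Compute 1261^752 mod 1741 = 1506, then multiply by 1261 repeatedly:
  1261^752=1506  1261^753=1376  1261^754=1100
Found 1100 at exponent 754.

754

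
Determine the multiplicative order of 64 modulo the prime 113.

14

The order of 64 must divide p − 1 = 112 = 2^4 · 7.
Divisors: 1, 2, 4, 7, 8, 14, 16, 28, 56, 112.
Check each in increasing order: 64^1 ≡ 64;  64^2 ≡ 28;  64^4 ≡ 106;  64^7 ≡ 112;  64^8 ≡ 49;  64^14 ≡ 1.
Smallest exponent giving 1 is 14.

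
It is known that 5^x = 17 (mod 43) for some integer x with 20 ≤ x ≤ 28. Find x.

Compute 5^20 mod 43 = 17, then multiply by 5 repeatedly:
  5^20=17
Found 17 at exponent 20.

20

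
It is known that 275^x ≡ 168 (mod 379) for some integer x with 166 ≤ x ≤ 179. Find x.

Compute 275^166 mod 379 = 21, then multiply by 275 repeatedly:
  275^166=21  275^167=90  275^168=115  275^169=168
Found 168 at exponent 169.

169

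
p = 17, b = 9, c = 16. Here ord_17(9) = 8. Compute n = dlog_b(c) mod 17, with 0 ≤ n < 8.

4

Successive powers of 9 modulo 17:
  9^0=1  9^1=9  9^2=13  9^3=15  9^4=16
So 9^4 ≡ 16 (mod 17), giving n = 4.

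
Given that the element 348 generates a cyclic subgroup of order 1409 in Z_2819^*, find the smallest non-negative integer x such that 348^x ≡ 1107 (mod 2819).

709

Baby-step giant-step with m = ceil(sqrt(1409)) = 38.
Baby table (348^j mod 2819 for j=0..37):
  0:1  1:348  2:2706  3:142  4:1493  5:868  6:431  7:581
  8:2039  9:2003  10:751  11:2000  12:2526  13:2339  14:2100  15:679
  16:2315  17:2205  18:572  19:1726  20:201  21:2292  22:2658  23:352
  24:1279  25:2509  26:2061  27:1202  28:1084  29:2305  30:1544  31:1702
  32:306  33:2185  34:2069  35:1167  36:180  37:622
Giant step factor: 348^(-38) ≡ 1031 (mod 2819).
Scan 1107·1031^i mod 2819 for i = 0, 1, …:
  i=0: 1107   i=1: 2441   i=2: 2123   i=3: 1269
  i=4: 323   i=5: 371   i=6: 1936   i=7: 164
  i=8: 2763   i=9: 1463     …   i=17: 2116
  i=18: 2509
Match at i=18, j=25: x = 18·38 + 25 = 709.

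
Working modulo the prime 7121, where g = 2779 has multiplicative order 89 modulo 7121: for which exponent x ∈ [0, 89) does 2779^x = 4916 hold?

74

Baby-step giant-step with m = ceil(sqrt(89)) = 10.
Baby table (2779^j mod 7121 for j=0..9):
  0:1  1:2779  2:3677  3:6869  4:4671  5:6247  6:6536  7:4994
  8:6618  9:5000
Giant step factor: 2779^(-10) ≡ 4500 (mod 7121).
Scan 4916·4500^i mod 7121 for i = 0, 1, …:
  i=0: 4916   i=1: 4174   i=2: 4923   i=3: 69
  i=4: 4297   i=5: 2985   i=6: 2294   i=7: 4671
Match at i=7, j=4: x = 7·10 + 4 = 74.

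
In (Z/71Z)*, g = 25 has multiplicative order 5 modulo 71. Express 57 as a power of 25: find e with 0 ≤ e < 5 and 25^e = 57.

Successive powers of 25 modulo 71:
  25^0=1  25^1=25  25^2=57
So 25^2 ≡ 57 (mod 71), giving e = 2.

2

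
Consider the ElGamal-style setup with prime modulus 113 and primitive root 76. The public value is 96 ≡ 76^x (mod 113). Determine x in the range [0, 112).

Baby-step giant-step with m = ceil(sqrt(112)) = 11.
Baby table (76^j mod 113 for j=0..10):
  0:1  1:76  2:13  3:84  4:56  5:75  6:50  7:71
  8:85  9:19  10:88
Giant step factor: 76^(-11) ≡ 70 (mod 113).
Scan 96·70^i mod 113 for i = 0, 1, …:
  i=0: 96   i=1: 53   i=2: 94   i=3: 26
  i=4: 12   i=5: 49   i=6: 40   i=7: 88
Match at i=7, j=10: x = 7·11 + 10 = 87.

87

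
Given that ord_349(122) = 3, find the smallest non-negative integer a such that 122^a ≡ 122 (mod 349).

Successive powers of 122 modulo 349:
  122^0=1  122^1=122
So 122^1 ≡ 122 (mod 349), giving a = 1.

1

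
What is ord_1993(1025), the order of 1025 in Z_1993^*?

The order of 1025 must divide p − 1 = 1992 = 2^3 · 3 · 83.
Divisors: 1, 2, 3, 4, 6, 8, 12, 24, 83, 166, 249, 332, 498, 664, 996, 1992.
Check each in increasing order: 1025^1 ≡ 1025;  1025^2 ≡ 314;  1025^3 ≡ 977;  1025^4 ≡ 939;  1025^6 ≡ 1875;  1025^8 ≡ 815;  1025^12 ≡ 1966;  1025^24 ≡ 729;  1025^83 ≡ 1992;  1025^166 ≡ 1.
Smallest exponent giving 1 is 166.

166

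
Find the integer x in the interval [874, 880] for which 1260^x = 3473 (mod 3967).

876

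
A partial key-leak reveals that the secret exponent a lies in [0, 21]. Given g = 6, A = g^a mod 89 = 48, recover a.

9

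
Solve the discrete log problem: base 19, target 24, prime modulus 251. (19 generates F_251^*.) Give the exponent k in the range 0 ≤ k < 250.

Baby-step giant-step with m = ceil(sqrt(250)) = 16.
Baby table (19^j mod 251 for j=0..15):
  0:1  1:19  2:110  3:82  4:52  5:235  6:198  7:248
  8:194  9:172  10:5  11:95  12:48  13:159  14:9  15:171
Giant step factor: 19^(-16) ≡ 233 (mod 251).
Scan 24·233^i mod 251 for i = 0, 1, …:
  i=0: 24   i=1: 70   i=2: 246   i=3: 90
  i=4: 137   i=5: 44   i=6: 212   i=7: 200
  i=8: 165   i=9: 42   i=10: 248
Match at i=10, j=7: k = 10·16 + 7 = 167.

167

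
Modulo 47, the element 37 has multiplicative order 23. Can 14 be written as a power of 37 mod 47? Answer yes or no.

yes

14 ∈ ⟨37⟩ iff 14^23 ≡ 1 (mod 47), since |⟨37⟩| = 23.
14^23 mod 47 = 1.
Since 1 = 1, 14 lies in the subgroup.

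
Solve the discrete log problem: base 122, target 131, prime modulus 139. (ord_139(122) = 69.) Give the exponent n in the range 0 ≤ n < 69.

60

Baby-step giant-step with m = ceil(sqrt(69)) = 9.
Baby table (122^j mod 139 for j=0..8):
  0:1  1:122  2:11  3:91  4:121  5:28  6:80  7:30
  8:46
Giant step factor: 122^(-9) ≡ 131 (mod 139).
Scan 131·131^i mod 139 for i = 0, 1, …:
  i=0: 131   i=1: 64   i=2: 44   i=3: 65
  i=4: 36   i=5: 129   i=6: 80
Match at i=6, j=6: n = 6·9 + 6 = 60.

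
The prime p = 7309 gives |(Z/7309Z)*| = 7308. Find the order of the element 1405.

The order of 1405 must divide p − 1 = 7308 = 2^2 · 3^2 · 7 · 29.
Divisors: 1, 2, 3, 4, 6, 7, 9, 12, 14, 18, 21, 28, 29, 36, 42, 58, 63, 84, 87, 116, 126, 174, 203, 252, 261, 348, 406, 522, 609, 812, 1044, 1218, 1827, 2436, 3654, 7308.
Check each in increasing order: 1405^1 ≡ 1405;  1405^2 ≡ 595;  1405^3 ≡ 2749;  1405^4 ≡ 3193;  1405^6 ≡ 6804;  1405^7 ≡ 6757;  1405^9 ≡ 465;  1405^12 ≡ 6519;  1405^14 ≡ 5035;  1405^18 ≡ 4264;  1405^21 ≡ 5409;  1405^28 ≡ 3613;  1405^29 ≡ 3819;  1405^36 ≡ 4213;  1405^42 ≡ 6663;  1405^58 ≡ 3306;  1405^63 ≡ 6797;  1405^84 ≡ 703;  1405^87 ≡ 2971;  1405^116 ≡ 2681;  1405^126 ≡ 6329;  1405^174 ≡ 4878;  1405^203 ≡ 5750;  1405^252 ≡ 2921;  1405^261 ≡ 6100;  1405^348 ≡ 4089;  1405^406 ≡ 3893;  1405^522 ≡ 7190;  1405^609 ≡ 4592;  1405^812 ≡ 3892;  1405^1044 ≡ 6852;  1405^1218 ≡ 7308;  1405^1827 ≡ 2717;  1405^2436 ≡ 1.
Smallest exponent giving 1 is 2436.

2436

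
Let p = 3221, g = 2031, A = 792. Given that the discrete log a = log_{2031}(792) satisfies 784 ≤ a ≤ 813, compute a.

Compute 2031^784 mod 3221 = 142, then multiply by 2031 repeatedly:
  2031^784=142  2031^785=1733  2031^786=2391  2031^787=2074  2031^788=2447
  2031^789=3075  2031^790=3027  2031^791=2169  2031^792=2132  2031^793=1068
  2031^794=1375  2031^795=18  2031^796=1127  2031^797=2027  2031^798=399
  2031^799=1898  2031^800=2522  2031^801=792
Found 792 at exponent 801.

801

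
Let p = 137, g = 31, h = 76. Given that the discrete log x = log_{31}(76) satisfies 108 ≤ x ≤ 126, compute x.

Compute 31^108 mod 137 = 22, then multiply by 31 repeatedly:
  31^108=22  31^109=134  31^110=44  31^111=131  31^112=88
  31^113=125  31^114=39  31^115=113  31^116=78  31^117=89
  31^118=19  31^119=41  31^120=38  31^121=82  31^122=76
Found 76 at exponent 122.

122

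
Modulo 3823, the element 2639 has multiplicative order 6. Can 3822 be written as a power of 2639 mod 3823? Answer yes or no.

3822 ∈ ⟨2639⟩ iff 3822^6 ≡ 1 (mod 3823), since |⟨2639⟩| = 6.
3822^6 mod 3823 = 1.
Since 1 = 1, 3822 lies in the subgroup.

yes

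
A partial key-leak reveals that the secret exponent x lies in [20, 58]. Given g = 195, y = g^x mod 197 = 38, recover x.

57

Compute 195^20 mod 197 = 142, then multiply by 195 repeatedly:
  195^20=142  195^21=110  195^22=174  195^23=46  195^24=105
  195^25=184  195^26=26  195^27=145  195^28=104  195^29=186
  195^30=22  195^31=153  195^32=88  195^33=21  195^34=155
  195^35=84  195^36=29  195^37=139  195^38=116  195^39=162
  195^40=70  195^41=57  195^42=83  195^43=31  195^44=135
  195^45=124  195^46=146  195^47=102  195^48=190  195^49=14
  195^50=169  195^51=56  195^52=85  195^53=27  195^54=143
  195^55=108  195^56=178  195^57=38
Found 38 at exponent 57.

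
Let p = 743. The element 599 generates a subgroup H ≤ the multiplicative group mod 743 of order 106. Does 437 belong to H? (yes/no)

no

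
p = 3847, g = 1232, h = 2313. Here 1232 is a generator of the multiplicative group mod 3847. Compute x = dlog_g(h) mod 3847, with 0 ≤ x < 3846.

2972

Baby-step giant-step with m = ceil(sqrt(3846)) = 63.
Baby table (1232^j mod 3847 for j=0..62):
  0:1  1:1232  2:2106  3:1714  4:3492  5:1198  6:2535  7:3203
  8:2921  9:1727  10:273  11:1647  12:1735  13:2435  14:3107  15:59
  16:3442  17:1150  18:1104  19:2137  20:1436  21:3379  22:474  23:3071
  24:1871  25:719  26:998  27:2343  28:1326  29:2504  30:3481  31:3034
  32:2451  33:3584  34:2979  35:90  36:3164  37:1037  38:380  39:2673
  40:104  41:1177  42:3592  43:1294  44:1550  45:1488  46:2044  47:2270
  48:3718  49:2646  50:1463  51:2020  52:3478  53:3185  54:3827  55:2289
  56:197  57:343  58:3253  59:2969  60:3158  61:1339  62:3132
Giant step factor: 1232^(-63) ≡ 927 (mod 3847).
Scan 2313·927^i mod 3847 for i = 0, 1, …:
  i=0: 2313   i=1: 1372   i=2: 2334   i=3: 1604
  i=4: 1966   i=5: 2851   i=6: 3835   i=7: 417
  i=8: 1859   i=9: 3684     …   i=46: 2056
  i=47: 1647
Match at i=47, j=11: x = 47·63 + 11 = 2972.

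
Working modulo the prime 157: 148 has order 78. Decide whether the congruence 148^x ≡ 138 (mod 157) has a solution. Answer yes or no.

yes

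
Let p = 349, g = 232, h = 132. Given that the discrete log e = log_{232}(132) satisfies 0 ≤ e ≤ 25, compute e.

Compute 232^0 mod 349 = 1, then multiply by 232 repeatedly:
  232^0=1  232^1=232  232^2=78  232^3=297  232^4=151
  232^5=132
Found 132 at exponent 5.

5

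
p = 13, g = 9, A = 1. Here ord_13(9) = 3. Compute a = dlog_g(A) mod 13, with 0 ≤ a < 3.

0

Successive powers of 9 modulo 13:
  9^0=1
So 9^0 ≡ 1 (mod 13), giving a = 0.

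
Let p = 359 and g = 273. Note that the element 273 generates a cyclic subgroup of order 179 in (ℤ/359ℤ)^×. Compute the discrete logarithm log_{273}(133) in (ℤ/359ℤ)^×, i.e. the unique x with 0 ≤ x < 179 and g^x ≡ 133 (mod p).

131

Baby-step giant-step with m = ceil(sqrt(179)) = 14.
Baby table (273^j mod 359 for j=0..13):
  0:1  1:273  2:216  3:92  4:345  5:127  6:207  7:148
  8:196  9:17  10:333  11:82  12:128  13:121
Giant step factor: 273^(-14) ≡ 72 (mod 359).
Scan 133·72^i mod 359 for i = 0, 1, …:
  i=0: 133   i=1: 242   i=2: 192   i=3: 182
  i=4: 180   i=5: 36   i=6: 79   i=7: 303
  i=8: 276   i=9: 127
Match at i=9, j=5: x = 9·14 + 5 = 131.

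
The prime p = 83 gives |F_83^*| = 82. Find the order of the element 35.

82

The order of 35 must divide p − 1 = 82 = 2 · 41.
Divisors: 1, 2, 41, 82.
Check each in increasing order: 35^1 ≡ 35;  35^2 ≡ 63;  35^41 ≡ 82;  35^82 ≡ 1.
Smallest exponent giving 1 is 82.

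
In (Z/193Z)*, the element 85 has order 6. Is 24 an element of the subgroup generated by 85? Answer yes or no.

⟨85⟩ has order 6; its elements mod 193 are {1, 84, 85, 108, 109, 192}.
24 is not in this set.

no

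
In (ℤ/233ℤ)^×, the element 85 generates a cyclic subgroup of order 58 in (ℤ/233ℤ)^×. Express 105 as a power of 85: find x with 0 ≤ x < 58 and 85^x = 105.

Baby-step giant-step with m = ceil(sqrt(58)) = 8.
Baby table (85^j mod 233 for j=0..7):
  0:1  1:85  2:2  3:170  4:4  5:107  6:8  7:214
Giant step factor: 85^(-8) ≡ 102 (mod 233).
Scan 105·102^i mod 233 for i = 0, 1, …:
  i=0: 105   i=1: 225   i=2: 116   i=3: 182
  i=4: 157   i=5: 170
Match at i=5, j=3: x = 5·8 + 3 = 43.

43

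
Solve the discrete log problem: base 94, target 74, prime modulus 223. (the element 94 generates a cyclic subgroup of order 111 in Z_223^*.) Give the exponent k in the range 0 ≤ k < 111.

97

Baby-step giant-step with m = ceil(sqrt(111)) = 11.
Baby table (94^j mod 223 for j=0..10):
  0:1  1:94  2:139  3:132  4:143  5:62  6:30  7:144
  8:156  9:169  10:53
Giant step factor: 94^(-11) ≡ 179 (mod 223).
Scan 74·179^i mod 223 for i = 0, 1, …:
  i=0: 74   i=1: 89   i=2: 98   i=3: 148
  i=4: 178   i=5: 196   i=6: 73   i=7: 133
  i=8: 169
Match at i=8, j=9: k = 8·11 + 9 = 97.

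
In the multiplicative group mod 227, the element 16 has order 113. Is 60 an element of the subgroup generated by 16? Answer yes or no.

60 ∈ ⟨16⟩ iff 60^113 ≡ 1 (mod 227), since |⟨16⟩| = 113.
60^113 mod 227 = 226.
Since 226 ≠ 1, 60 does not lie in the subgroup.

no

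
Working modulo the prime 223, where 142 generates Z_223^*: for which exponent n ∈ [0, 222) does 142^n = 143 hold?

8

Baby-step giant-step with m = ceil(sqrt(222)) = 15.
Baby table (142^j mod 223 for j=0..14):
  0:1  1:142  2:94  3:191  4:139  5:114  6:132  7:12
  8:143  9:13  10:62  11:107  12:30  13:23  14:144
Giant step factor: 142^(-15) ≡ 141 (mod 223).
Scan 143·141^i mod 223 for i = 0, 1, …:
  i=0: 143
Match at i=0, j=8: n = 0·15 + 8 = 8.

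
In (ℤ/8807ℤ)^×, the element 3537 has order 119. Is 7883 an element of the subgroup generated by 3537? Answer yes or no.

7883 ∈ ⟨3537⟩ iff 7883^119 ≡ 1 (mod 8807), since |⟨3537⟩| = 119.
7883^119 mod 8807 = 3054.
Since 3054 ≠ 1, 7883 does not lie in the subgroup.

no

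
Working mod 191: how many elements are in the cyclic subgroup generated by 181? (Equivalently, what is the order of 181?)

190

The order of 181 must divide p − 1 = 190 = 2 · 5 · 19.
Divisors: 1, 2, 5, 10, 19, 38, 95, 190.
Check each in increasing order: 181^1 ≡ 181;  181^2 ≡ 100;  181^5 ≡ 84;  181^10 ≡ 180;  181^19 ≡ 7;  181^38 ≡ 49;  181^95 ≡ 190;  181^190 ≡ 1.
Smallest exponent giving 1 is 190.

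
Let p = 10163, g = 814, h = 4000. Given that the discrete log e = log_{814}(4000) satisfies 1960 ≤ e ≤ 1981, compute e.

Compute 814^1960 mod 10163 = 4000, then multiply by 814 repeatedly:
  814^1960=4000
Found 4000 at exponent 1960.

1960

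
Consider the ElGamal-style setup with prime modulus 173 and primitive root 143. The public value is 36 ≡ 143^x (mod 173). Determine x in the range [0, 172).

160

Baby-step giant-step with m = ceil(sqrt(172)) = 14.
Baby table (143^j mod 173 for j=0..13):
  0:1  1:143  2:35  3:161  4:14  5:99  6:144  7:5
  8:23  9:2  10:113  11:70  12:149  13:28
Giant step factor: 143^(-14) ≡ 90 (mod 173).
Scan 36·90^i mod 173 for i = 0, 1, …:
  i=0: 36   i=1: 126   i=2: 95   i=3: 73
  i=4: 169   i=5: 159   i=6: 124   i=7: 88
  i=8: 135   i=9: 40   i=10: 140   i=11: 144
Match at i=11, j=6: x = 11·14 + 6 = 160.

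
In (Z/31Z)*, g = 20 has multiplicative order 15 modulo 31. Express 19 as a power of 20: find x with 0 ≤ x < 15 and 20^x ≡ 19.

8

Successive powers of 20 modulo 31:
  20^0=1  20^1=20  20^2=28  20^3=2  20^4=9  20^5=25
  20^6=4  20^7=18  20^8=19
So 20^8 ≡ 19 (mod 31), giving x = 8.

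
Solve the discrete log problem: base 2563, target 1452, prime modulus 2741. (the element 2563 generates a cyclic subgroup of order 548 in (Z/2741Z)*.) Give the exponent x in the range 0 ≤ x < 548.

173

Baby-step giant-step with m = ceil(sqrt(548)) = 24.
Baby table (2563^j mod 2741 for j=0..23):
  0:1  1:2563  2:1533  3:1226  4:1052  5:1873  6:1008  7:1482
  8:2081  9:2358  10:2390  11:2176  12:1894  13:11  14:783  15:417
  16:2522  17:608  18:1416  19:124  20:2597  21:963  22:1269  23:1621
Giant step factor: 2563^(-24) ≡ 2210 (mod 2741).
Scan 1452·2210^i mod 2741 for i = 0, 1, …:
  i=0: 1452   i=1: 1950   i=2: 648   i=3: 1278
  i=4: 1150   i=5: 593   i=6: 332   i=7: 1873
Match at i=7, j=5: x = 7·24 + 5 = 173.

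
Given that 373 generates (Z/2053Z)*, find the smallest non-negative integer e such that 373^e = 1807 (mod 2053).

1930

Baby-step giant-step with m = ceil(sqrt(2052)) = 46.
Baby table (373^j mod 2053 for j=0..45):
  0:1  1:373  2:1578  3:1436  4:1848  5:1549  6:884  7:1252
  8:965  9:670  10:1497  11:2018  12:1316  13:201  14:1065  15:1016
  16:1216  17:1908  18:1346  19:1126  20:1186  21:983  22:1225  23:1159
  24:1177  25:1732  26:1394  27:553  28:969  29:109  30:1650  31:1603
  32:496  33:238  34:495  35:1918  36:970  37:482  38:1175  39:986
  40:291  41:1787  42:1379  43:1117  44:1935  45:1152
Giant step factor: 373^(-46) ≡ 199 (mod 2053).
Scan 1807·199^i mod 2053 for i = 0, 1, …:
  i=0: 1807   i=1: 318   i=2: 1692   i=3: 16
  i=4: 1131   i=5: 1292   i=6: 483   i=7: 1679
  i=8: 1535   i=9: 1621     …   i=40: 866
  i=41: 1935
Match at i=41, j=44: e = 41·46 + 44 = 1930.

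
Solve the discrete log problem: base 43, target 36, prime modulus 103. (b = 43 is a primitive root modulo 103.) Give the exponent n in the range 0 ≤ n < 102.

Successive powers of 43 modulo 103:
  43^0=1  43^1=43  43^2=98  43^3=94  43^4=25  43^5=45
  43^6=81  43^7=84  43^8=7  43^9=95  43^10=68  43^11=40
  43^12=72  43^13=6  43^14=52  43^15=73  43^16=49  43^17=47
  43^18=64  43^19=74  43^20=92  43^21=42  43^22=55  43^23=99
  43^24=34  43^25=20  43^26=36
So 43^26 ≡ 36 (mod 103), giving n = 26.

26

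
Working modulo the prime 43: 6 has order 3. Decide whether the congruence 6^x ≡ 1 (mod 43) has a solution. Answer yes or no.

yes

1 ∈ ⟨6⟩ iff 1^3 ≡ 1 (mod 43), since |⟨6⟩| = 3.
1^3 mod 43 = 1.
Since 1 = 1, 1 lies in the subgroup.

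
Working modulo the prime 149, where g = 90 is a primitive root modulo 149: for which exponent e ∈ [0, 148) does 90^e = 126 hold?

51

Baby-step giant-step with m = ceil(sqrt(148)) = 13.
Baby table (90^j mod 149 for j=0..12):
  0:1  1:90  2:54  3:92  4:85  5:51  6:120  7:72
  8:73  9:14  10:68  11:11  12:96
Giant step factor: 90^(-13) ≡ 74 (mod 149).
Scan 126·74^i mod 149 for i = 0, 1, …:
  i=0: 126   i=1: 86   i=2: 106   i=3: 96
Match at i=3, j=12: e = 3·13 + 12 = 51.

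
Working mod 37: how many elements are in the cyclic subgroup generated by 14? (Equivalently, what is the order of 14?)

12

The order of 14 must divide p − 1 = 36 = 2^2 · 3^2.
Divisors: 1, 2, 3, 4, 6, 9, 12, 18, 36.
Check each in increasing order: 14^1 ≡ 14;  14^2 ≡ 11;  14^3 ≡ 6;  14^4 ≡ 10;  14^6 ≡ 36;  14^9 ≡ 31;  14^12 ≡ 1.
Smallest exponent giving 1 is 12.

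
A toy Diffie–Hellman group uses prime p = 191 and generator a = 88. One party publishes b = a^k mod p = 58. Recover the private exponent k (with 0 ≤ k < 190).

31

Baby-step giant-step with m = ceil(sqrt(190)) = 14.
Baby table (88^j mod 191 for j=0..13):
  0:1  1:88  2:104  3:175  4:120  5:55  6:65  7:181
  8:75  9:106  10:160  11:137  12:23  13:114
Giant step factor: 88^(-14) ≡ 170 (mod 191).
Scan 58·170^i mod 191 for i = 0, 1, …:
  i=0: 58   i=1: 119   i=2: 175
Match at i=2, j=3: k = 2·14 + 3 = 31.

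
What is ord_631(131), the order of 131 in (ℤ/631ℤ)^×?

630

The order of 131 must divide p − 1 = 630 = 2 · 3^2 · 5 · 7.
Divisors: 1, 2, 3, 5, 6, 7, 9, 10, 14, 15, 18, 21, 30, 35, 42, 45, 63, 70, 90, 105, 126, 210, 315, 630.
Check each in increasing order: 131^1 ≡ 131;  131^2 ≡ 124;  131^3 ≡ 469;  131^5 ≡ 104;  131^6 ≡ 373;  131^7 ≡ 276;  131^9 ≡ 150;  131^10 ≡ 89;  131^14 ≡ 456;  131^15 ≡ 422;  131^18 ≡ 415;  131^21 ≡ 287;  131^30 ≡ 142;  131^35 ≡ 255;  131^42 ≡ 339;  131^45 ≡ 610;  131^63 ≡ 119;  131^70 ≡ 32;  131^90 ≡ 441;  131^105 ≡ 588;  131^126 ≡ 279;  131^210 ≡ 587;  131^315 ≡ 630;  131^630 ≡ 1.
Smallest exponent giving 1 is 630.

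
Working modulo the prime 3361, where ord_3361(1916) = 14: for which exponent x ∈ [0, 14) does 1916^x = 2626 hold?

6

Successive powers of 1916 modulo 3361:
  1916^0=1  1916^1=1916  1916^2=844  1916^3=463  1916^4=3165  1916^5=896
  1916^6=2626
So 1916^6 ≡ 2626 (mod 3361), giving x = 6.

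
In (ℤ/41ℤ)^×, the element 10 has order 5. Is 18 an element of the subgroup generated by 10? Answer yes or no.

18 ∈ ⟨10⟩ iff 18^5 ≡ 1 (mod 41), since |⟨10⟩| = 5.
18^5 mod 41 = 1.
Since 1 = 1, 18 lies in the subgroup.

yes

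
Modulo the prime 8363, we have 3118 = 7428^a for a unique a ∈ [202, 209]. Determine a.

204

Compute 7428^202 mod 8363 = 1646, then multiply by 7428 repeatedly:
  7428^202=1646  7428^203=8145  7428^204=3118
Found 3118 at exponent 204.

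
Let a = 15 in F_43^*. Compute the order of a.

The order of 15 must divide p − 1 = 42 = 2 · 3 · 7.
Divisors: 1, 2, 3, 6, 7, 14, 21, 42.
Check each in increasing order: 15^1 ≡ 15;  15^2 ≡ 10;  15^3 ≡ 21;  15^6 ≡ 11;  15^7 ≡ 36;  15^14 ≡ 6;  15^21 ≡ 1.
Smallest exponent giving 1 is 21.

21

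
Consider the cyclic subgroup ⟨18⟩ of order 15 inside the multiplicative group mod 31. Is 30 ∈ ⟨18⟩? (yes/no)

no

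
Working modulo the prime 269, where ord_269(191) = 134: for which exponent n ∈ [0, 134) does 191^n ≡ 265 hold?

Baby-step giant-step with m = ceil(sqrt(134)) = 12.
Baby table (191^j mod 269 for j=0..11):
  0:1  1:191  2:166  3:233  4:118  5:211  6:220  7:56
  8:205  9:150  10:136  11:152
Giant step factor: 191^(-12) ≡ 121 (mod 269).
Scan 265·121^i mod 269 for i = 0, 1, …:
  i=0: 265   i=1: 54   i=2: 78   i=3: 23
  i=4: 93   i=5: 224   i=6: 204   i=7: 205
Match at i=7, j=8: n = 7·12 + 8 = 92.

92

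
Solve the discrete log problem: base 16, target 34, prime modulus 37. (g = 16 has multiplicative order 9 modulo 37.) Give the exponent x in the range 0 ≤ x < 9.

2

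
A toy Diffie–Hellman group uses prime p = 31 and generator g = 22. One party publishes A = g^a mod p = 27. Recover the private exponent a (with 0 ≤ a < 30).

9

Successive powers of 22 modulo 31:
  22^0=1  22^1=22  22^2=19  22^3=15  22^4=20  22^5=6
  22^6=8  22^7=21  22^8=28  22^9=27
So 22^9 ≡ 27 (mod 31), giving a = 9.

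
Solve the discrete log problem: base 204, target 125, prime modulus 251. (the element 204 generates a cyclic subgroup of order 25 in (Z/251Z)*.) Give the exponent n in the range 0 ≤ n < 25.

19

Successive powers of 204 modulo 251:
  204^0=1  204^1=204  204^2=201  204^3=91  204^4=241  204^5=219
  204^6=249  204^7=94  204^8=100  204^9=69  204^10=20  204^11=64
  204^12=4  204^13=63  204^14=51  204^15=113  204^16=211  204^17=123
  204^18=243  204^19=125
So 204^19 ≡ 125 (mod 251), giving n = 19.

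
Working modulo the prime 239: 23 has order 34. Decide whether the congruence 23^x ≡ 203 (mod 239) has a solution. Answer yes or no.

yes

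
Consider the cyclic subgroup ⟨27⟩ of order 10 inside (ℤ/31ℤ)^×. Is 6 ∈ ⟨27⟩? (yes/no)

⟨27⟩ has order 10; its elements mod 31 are {1, 2, 4, 8, 15, 16, 23, 27, 29, 30}.
6 is not in this set.

no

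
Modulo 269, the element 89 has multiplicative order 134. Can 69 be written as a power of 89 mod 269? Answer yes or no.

69 ∈ ⟨89⟩ iff 69^134 ≡ 1 (mod 269), since |⟨89⟩| = 134.
69^134 mod 269 = 268.
Since 268 ≠ 1, 69 does not lie in the subgroup.

no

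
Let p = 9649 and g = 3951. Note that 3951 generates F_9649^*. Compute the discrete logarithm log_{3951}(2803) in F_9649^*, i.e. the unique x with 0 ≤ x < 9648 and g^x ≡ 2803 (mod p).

Baby-step giant-step with m = ceil(sqrt(9648)) = 99.
Baby table (3951^j mod 9649 for j=0..98):
  0:1  1:3951  2:7968  3:6530  4:8253  5:3632  6:1969  7:2425
  8:9367  9:5102  10:1241  11:1499  12:7712  13:8219  14:4384  15:1229
  16:2332  17:8586  18:7051  19:1838  20:5890  21:7651  22:8433  23:786
  24:8157  25:647  26:8961  27:2730  28:8297  29:3794  30:5197  31:275
  32:5837  33:877  34:1036  35:2060  36:4953  37:1131  38:1094  39:9291
  40:3945  41:3560  42:6967  43:7669  44:2359  45:9124  46:260  47:4466
  48:6794  49:9225  50:3702  51:8367  52:543  53:3315  54:3872  55:4607
  56:4243  57:3780  58:7777  59:4511  60:1258  61:1123  62:8082  63:3441
  64:9599  65:5079  66:6858  67:1566  68:2257  69:1731  70:7689  71:4187
  72:4451  73:5423  74:5493  75:2242  76:360  77:3957  78:2727  79:6093
  80:8837  81:4905  82:4463  83:4590  84:4619  85:3410  86:2906  87:8945
  88:7057  89:6246  90:5453  91:8235  92:57  93:3280  94:673  95:5548
  96:7269  97:4395  98:6094
Giant step factor: 3951^(-99) ≡ 3452 (mod 9649).
Scan 2803·3452^i mod 9649 for i = 0, 1, …:
  i=0: 2803   i=1: 7658   i=2: 6805   i=3: 5194
  i=4: 1846   i=5: 4052   i=6: 6103   i=7: 3789
  i=8: 5233   i=9: 1388     …   i=33: 4779
  i=34: 6967
Match at i=34, j=42: x = 34·99 + 42 = 3408.

3408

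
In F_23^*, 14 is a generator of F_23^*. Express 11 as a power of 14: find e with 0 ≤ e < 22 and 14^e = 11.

Successive powers of 14 modulo 23:
  14^0=1  14^1=14  14^2=12  14^3=7  14^4=6  14^5=15
  14^6=3  14^7=19  14^8=13  14^9=21  14^10=18  14^11=22
  14^12=9  14^13=11
So 14^13 ≡ 11 (mod 23), giving e = 13.

13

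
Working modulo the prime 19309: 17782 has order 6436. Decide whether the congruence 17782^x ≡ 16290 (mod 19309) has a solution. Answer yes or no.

no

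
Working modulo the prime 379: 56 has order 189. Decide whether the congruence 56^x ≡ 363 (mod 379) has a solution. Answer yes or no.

no

363 ∈ ⟨56⟩ iff 363^189 ≡ 1 (mod 379), since |⟨56⟩| = 189.
363^189 mod 379 = 378.
Since 378 ≠ 1, 363 does not lie in the subgroup.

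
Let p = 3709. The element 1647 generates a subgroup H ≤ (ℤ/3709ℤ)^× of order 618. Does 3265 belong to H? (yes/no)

yes

3265 ∈ ⟨1647⟩ iff 3265^618 ≡ 1 (mod 3709), since |⟨1647⟩| = 618.
3265^618 mod 3709 = 1.
Since 1 = 1, 3265 lies in the subgroup.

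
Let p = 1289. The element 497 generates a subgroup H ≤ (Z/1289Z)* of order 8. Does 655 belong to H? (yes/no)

no

⟨497⟩ has order 8; its elements mod 1289 are {1, 402, 479, 497, 792, 810, 887, 1288}.
655 is not in this set.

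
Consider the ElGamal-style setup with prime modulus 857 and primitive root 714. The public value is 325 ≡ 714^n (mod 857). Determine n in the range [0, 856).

412

Baby-step giant-step with m = ceil(sqrt(856)) = 30.
Baby table (714^j mod 857 for j=0..29):
  0:1  1:714  2:738  3:734  4:449  5:68  6:560  7:478
  8:206  9:537  10:339  11:372  12:795  13:296  14:522  15:770
  16:443  17:69  18:417  19:359  20:83  21:129  22:407  23:75
  24:416  25:502  26:202  27:252  28:815  29:7
Giant step factor: 714^(-30) ≡ 244 (mod 857).
Scan 325·244^i mod 857 for i = 0, 1, …:
  i=0: 325   i=1: 456   i=2: 711   i=3: 370
  i=4: 295   i=5: 849   i=6: 619   i=7: 204
  i=8: 70   i=9: 797   i=10: 786   i=11: 673
  i=12: 525   i=13: 407
Match at i=13, j=22: n = 13·30 + 22 = 412.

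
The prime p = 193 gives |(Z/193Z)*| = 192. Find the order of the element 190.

16

The order of 190 must divide p − 1 = 192 = 2^6 · 3.
Divisors: 1, 2, 3, 4, 6, 8, 12, 16, 24, 32, 48, 64, 96, 192.
Check each in increasing order: 190^1 ≡ 190;  190^2 ≡ 9;  190^3 ≡ 166;  190^4 ≡ 81;  190^6 ≡ 150;  190^8 ≡ 192;  190^12 ≡ 112;  190^16 ≡ 1.
Smallest exponent giving 1 is 16.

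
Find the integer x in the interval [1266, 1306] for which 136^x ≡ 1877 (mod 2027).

Compute 136^1266 mod 2027 = 367, then multiply by 136 repeatedly:
  136^1266=367  136^1267=1264  136^1268=1636  136^1269=1553  136^1270=400
  136^1271=1698  136^1272=1877
Found 1877 at exponent 1272.

1272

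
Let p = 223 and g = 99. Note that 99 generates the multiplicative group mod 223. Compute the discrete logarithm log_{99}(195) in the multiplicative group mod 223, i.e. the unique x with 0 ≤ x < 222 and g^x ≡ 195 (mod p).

159

Baby-step giant-step with m = ceil(sqrt(222)) = 15.
Baby table (99^j mod 223 for j=0..14):
  0:1  1:99  2:212  3:26  4:121  5:160  6:7  7:24
  8:146  9:182  10:178  11:5  12:49  13:168  14:130
Giant step factor: 99^(-15) ≡ 108 (mod 223).
Scan 195·108^i mod 223 for i = 0, 1, …:
  i=0: 195   i=1: 98   i=2: 103   i=3: 197
  i=4: 91   i=5: 16   i=6: 167   i=7: 196
  i=8: 206   i=9: 171   i=10: 182
Match at i=10, j=9: x = 10·15 + 9 = 159.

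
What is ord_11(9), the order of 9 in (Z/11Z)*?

The order of 9 must divide p − 1 = 10 = 2 · 5.
Divisors: 1, 2, 5, 10.
Check each in increasing order: 9^1 ≡ 9;  9^2 ≡ 4;  9^5 ≡ 1.
Smallest exponent giving 1 is 5.

5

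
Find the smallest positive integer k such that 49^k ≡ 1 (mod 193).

The order of 49 must divide p − 1 = 192 = 2^6 · 3.
Divisors: 1, 2, 3, 4, 6, 8, 12, 16, 24, 32, 48, 64, 96, 192.
Check each in increasing order: 49^1 ≡ 49;  49^2 ≡ 85;  49^3 ≡ 112;  49^4 ≡ 84;  49^6 ≡ 192;  49^8 ≡ 108;  49^12 ≡ 1.
Smallest exponent giving 1 is 12.

12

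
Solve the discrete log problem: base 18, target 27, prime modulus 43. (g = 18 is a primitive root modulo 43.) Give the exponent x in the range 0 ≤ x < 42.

3

Successive powers of 18 modulo 43:
  18^0=1  18^1=18  18^2=23  18^3=27
So 18^3 ≡ 27 (mod 43), giving x = 3.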